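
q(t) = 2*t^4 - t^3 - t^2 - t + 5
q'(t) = 8*t^3 - 3*t^2 - 2*t - 1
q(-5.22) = 1610.16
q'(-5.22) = -1210.20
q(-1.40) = 14.87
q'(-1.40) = -26.03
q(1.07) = 4.18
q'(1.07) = 3.23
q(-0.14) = 5.12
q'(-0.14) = -0.80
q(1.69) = 11.94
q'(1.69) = 25.67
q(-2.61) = 111.39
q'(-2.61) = -158.45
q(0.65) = 4.01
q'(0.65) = -1.37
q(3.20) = 168.51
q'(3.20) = 224.02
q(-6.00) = 2783.00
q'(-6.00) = -1825.00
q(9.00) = 12308.00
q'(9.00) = 5570.00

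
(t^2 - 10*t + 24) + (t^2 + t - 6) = 2*t^2 - 9*t + 18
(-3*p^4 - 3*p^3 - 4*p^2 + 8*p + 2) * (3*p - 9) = -9*p^5 + 18*p^4 + 15*p^3 + 60*p^2 - 66*p - 18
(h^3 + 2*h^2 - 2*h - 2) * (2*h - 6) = 2*h^4 - 2*h^3 - 16*h^2 + 8*h + 12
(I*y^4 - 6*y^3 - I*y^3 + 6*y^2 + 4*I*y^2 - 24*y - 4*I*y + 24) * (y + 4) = I*y^5 - 6*y^4 + 3*I*y^4 - 18*y^3 + 12*I*y^2 - 72*y - 16*I*y + 96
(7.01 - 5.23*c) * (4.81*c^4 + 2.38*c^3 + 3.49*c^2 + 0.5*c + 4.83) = -25.1563*c^5 + 21.2707*c^4 - 1.56890000000001*c^3 + 21.8499*c^2 - 21.7559*c + 33.8583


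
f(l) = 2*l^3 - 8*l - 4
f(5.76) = 332.13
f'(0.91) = -3.03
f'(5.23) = 156.12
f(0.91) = -9.77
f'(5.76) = 191.07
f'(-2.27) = 22.92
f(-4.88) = -197.39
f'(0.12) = -7.91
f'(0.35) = -7.26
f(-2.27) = -9.23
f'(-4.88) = 134.89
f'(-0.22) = -7.71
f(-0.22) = -2.26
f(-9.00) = -1390.00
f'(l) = 6*l^2 - 8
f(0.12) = -4.96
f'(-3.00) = 46.00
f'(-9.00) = 478.00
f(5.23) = 240.27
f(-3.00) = -34.00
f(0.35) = -6.71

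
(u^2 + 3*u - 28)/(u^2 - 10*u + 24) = (u + 7)/(u - 6)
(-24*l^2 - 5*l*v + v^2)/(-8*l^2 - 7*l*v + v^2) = (3*l + v)/(l + v)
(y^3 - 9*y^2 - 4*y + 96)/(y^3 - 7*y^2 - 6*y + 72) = (y - 8)/(y - 6)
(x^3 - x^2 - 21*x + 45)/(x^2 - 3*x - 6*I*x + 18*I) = (x^2 + 2*x - 15)/(x - 6*I)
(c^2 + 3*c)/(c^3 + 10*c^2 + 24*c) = (c + 3)/(c^2 + 10*c + 24)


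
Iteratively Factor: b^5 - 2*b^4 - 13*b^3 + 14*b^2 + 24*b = (b + 1)*(b^4 - 3*b^3 - 10*b^2 + 24*b) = (b - 2)*(b + 1)*(b^3 - b^2 - 12*b) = (b - 4)*(b - 2)*(b + 1)*(b^2 + 3*b) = b*(b - 4)*(b - 2)*(b + 1)*(b + 3)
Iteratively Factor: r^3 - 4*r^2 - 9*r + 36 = (r - 3)*(r^2 - r - 12) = (r - 4)*(r - 3)*(r + 3)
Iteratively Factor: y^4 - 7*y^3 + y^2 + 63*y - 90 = (y - 3)*(y^3 - 4*y^2 - 11*y + 30) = (y - 3)*(y + 3)*(y^2 - 7*y + 10) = (y - 3)*(y - 2)*(y + 3)*(y - 5)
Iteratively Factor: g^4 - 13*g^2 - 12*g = (g - 4)*(g^3 + 4*g^2 + 3*g) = g*(g - 4)*(g^2 + 4*g + 3) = g*(g - 4)*(g + 3)*(g + 1)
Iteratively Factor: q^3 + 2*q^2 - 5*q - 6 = (q + 3)*(q^2 - q - 2) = (q - 2)*(q + 3)*(q + 1)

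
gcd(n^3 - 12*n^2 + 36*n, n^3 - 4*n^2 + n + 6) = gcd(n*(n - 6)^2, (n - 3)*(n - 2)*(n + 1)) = 1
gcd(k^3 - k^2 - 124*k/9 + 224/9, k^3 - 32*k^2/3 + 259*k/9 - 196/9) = k - 7/3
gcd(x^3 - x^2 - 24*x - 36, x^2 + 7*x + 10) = x + 2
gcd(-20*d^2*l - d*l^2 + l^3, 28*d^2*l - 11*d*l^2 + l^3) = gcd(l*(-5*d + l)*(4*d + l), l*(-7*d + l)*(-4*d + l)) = l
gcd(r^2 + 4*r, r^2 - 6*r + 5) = 1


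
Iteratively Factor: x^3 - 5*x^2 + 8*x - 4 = (x - 2)*(x^2 - 3*x + 2) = (x - 2)*(x - 1)*(x - 2)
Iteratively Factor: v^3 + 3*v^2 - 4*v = (v - 1)*(v^2 + 4*v) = (v - 1)*(v + 4)*(v)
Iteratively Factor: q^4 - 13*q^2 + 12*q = (q)*(q^3 - 13*q + 12) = q*(q + 4)*(q^2 - 4*q + 3) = q*(q - 3)*(q + 4)*(q - 1)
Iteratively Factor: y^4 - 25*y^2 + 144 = (y - 3)*(y^3 + 3*y^2 - 16*y - 48) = (y - 3)*(y + 4)*(y^2 - y - 12) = (y - 4)*(y - 3)*(y + 4)*(y + 3)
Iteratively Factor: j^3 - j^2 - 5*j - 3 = (j - 3)*(j^2 + 2*j + 1) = (j - 3)*(j + 1)*(j + 1)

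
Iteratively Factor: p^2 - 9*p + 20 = (p - 4)*(p - 5)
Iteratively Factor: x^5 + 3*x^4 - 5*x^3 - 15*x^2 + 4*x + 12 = (x - 2)*(x^4 + 5*x^3 + 5*x^2 - 5*x - 6) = (x - 2)*(x + 2)*(x^3 + 3*x^2 - x - 3) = (x - 2)*(x + 1)*(x + 2)*(x^2 + 2*x - 3) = (x - 2)*(x + 1)*(x + 2)*(x + 3)*(x - 1)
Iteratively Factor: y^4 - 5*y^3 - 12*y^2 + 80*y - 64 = (y - 4)*(y^3 - y^2 - 16*y + 16) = (y - 4)*(y + 4)*(y^2 - 5*y + 4) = (y - 4)^2*(y + 4)*(y - 1)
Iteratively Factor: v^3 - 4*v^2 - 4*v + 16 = (v - 4)*(v^2 - 4) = (v - 4)*(v + 2)*(v - 2)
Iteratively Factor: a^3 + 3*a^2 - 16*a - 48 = (a + 4)*(a^2 - a - 12) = (a - 4)*(a + 4)*(a + 3)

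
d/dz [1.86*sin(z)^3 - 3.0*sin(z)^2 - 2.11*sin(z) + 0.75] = (5.58*sin(z)^2 - 6.0*sin(z) - 2.11)*cos(z)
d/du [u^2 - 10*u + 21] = 2*u - 10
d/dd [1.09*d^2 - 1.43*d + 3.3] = 2.18*d - 1.43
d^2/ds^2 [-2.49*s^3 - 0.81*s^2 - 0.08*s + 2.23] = -14.94*s - 1.62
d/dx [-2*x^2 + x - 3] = 1 - 4*x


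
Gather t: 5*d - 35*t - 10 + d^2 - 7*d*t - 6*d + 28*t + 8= d^2 - d + t*(-7*d - 7) - 2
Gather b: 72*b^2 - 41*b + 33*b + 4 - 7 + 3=72*b^2 - 8*b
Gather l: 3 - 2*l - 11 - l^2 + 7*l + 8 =-l^2 + 5*l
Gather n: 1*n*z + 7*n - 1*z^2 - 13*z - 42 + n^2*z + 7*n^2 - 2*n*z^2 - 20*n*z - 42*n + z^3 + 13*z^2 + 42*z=n^2*(z + 7) + n*(-2*z^2 - 19*z - 35) + z^3 + 12*z^2 + 29*z - 42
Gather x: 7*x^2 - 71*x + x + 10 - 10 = 7*x^2 - 70*x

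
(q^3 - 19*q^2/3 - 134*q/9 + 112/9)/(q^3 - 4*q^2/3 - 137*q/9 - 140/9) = (3*q^2 - 26*q + 16)/(3*q^2 - 11*q - 20)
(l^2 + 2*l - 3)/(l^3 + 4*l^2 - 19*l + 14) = (l + 3)/(l^2 + 5*l - 14)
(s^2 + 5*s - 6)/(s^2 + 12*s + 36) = (s - 1)/(s + 6)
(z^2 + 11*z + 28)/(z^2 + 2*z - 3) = (z^2 + 11*z + 28)/(z^2 + 2*z - 3)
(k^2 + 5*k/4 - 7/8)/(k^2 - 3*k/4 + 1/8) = (4*k + 7)/(4*k - 1)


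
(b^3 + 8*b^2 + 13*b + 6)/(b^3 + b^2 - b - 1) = (b + 6)/(b - 1)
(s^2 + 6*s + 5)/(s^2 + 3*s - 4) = (s^2 + 6*s + 5)/(s^2 + 3*s - 4)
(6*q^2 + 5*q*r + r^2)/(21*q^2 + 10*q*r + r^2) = (2*q + r)/(7*q + r)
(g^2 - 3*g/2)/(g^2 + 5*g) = (g - 3/2)/(g + 5)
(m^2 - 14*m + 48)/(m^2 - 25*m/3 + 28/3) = 3*(m^2 - 14*m + 48)/(3*m^2 - 25*m + 28)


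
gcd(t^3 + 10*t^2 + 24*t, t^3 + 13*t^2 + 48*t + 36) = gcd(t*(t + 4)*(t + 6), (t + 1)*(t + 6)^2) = t + 6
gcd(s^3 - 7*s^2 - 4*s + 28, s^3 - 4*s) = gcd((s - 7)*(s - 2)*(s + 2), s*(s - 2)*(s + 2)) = s^2 - 4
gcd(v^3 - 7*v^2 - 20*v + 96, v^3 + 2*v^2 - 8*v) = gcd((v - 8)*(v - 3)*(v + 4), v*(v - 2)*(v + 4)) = v + 4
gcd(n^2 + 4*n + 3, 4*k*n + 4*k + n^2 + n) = n + 1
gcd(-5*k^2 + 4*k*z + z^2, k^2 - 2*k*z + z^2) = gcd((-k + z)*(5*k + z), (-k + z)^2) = -k + z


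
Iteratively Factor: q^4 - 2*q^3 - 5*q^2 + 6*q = (q - 1)*(q^3 - q^2 - 6*q) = q*(q - 1)*(q^2 - q - 6) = q*(q - 3)*(q - 1)*(q + 2)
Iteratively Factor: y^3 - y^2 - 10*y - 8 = (y + 2)*(y^2 - 3*y - 4) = (y + 1)*(y + 2)*(y - 4)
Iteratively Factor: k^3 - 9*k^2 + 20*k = (k - 4)*(k^2 - 5*k) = k*(k - 4)*(k - 5)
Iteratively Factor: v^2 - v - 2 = (v - 2)*(v + 1)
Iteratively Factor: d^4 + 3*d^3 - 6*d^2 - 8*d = (d + 4)*(d^3 - d^2 - 2*d) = (d + 1)*(d + 4)*(d^2 - 2*d) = d*(d + 1)*(d + 4)*(d - 2)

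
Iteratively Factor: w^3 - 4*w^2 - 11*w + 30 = (w + 3)*(w^2 - 7*w + 10) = (w - 2)*(w + 3)*(w - 5)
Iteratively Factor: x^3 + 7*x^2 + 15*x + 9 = (x + 3)*(x^2 + 4*x + 3) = (x + 1)*(x + 3)*(x + 3)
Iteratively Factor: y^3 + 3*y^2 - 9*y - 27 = (y + 3)*(y^2 - 9) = (y + 3)^2*(y - 3)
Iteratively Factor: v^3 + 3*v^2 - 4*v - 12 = (v + 3)*(v^2 - 4) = (v - 2)*(v + 3)*(v + 2)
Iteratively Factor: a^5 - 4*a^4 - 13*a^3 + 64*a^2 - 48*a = (a + 4)*(a^4 - 8*a^3 + 19*a^2 - 12*a) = (a - 3)*(a + 4)*(a^3 - 5*a^2 + 4*a) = (a - 4)*(a - 3)*(a + 4)*(a^2 - a) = (a - 4)*(a - 3)*(a - 1)*(a + 4)*(a)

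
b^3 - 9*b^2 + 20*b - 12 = (b - 6)*(b - 2)*(b - 1)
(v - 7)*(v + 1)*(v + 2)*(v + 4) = v^4 - 35*v^2 - 90*v - 56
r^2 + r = r*(r + 1)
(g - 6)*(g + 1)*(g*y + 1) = g^3*y - 5*g^2*y + g^2 - 6*g*y - 5*g - 6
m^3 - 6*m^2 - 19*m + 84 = (m - 7)*(m - 3)*(m + 4)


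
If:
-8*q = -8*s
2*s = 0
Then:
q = 0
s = 0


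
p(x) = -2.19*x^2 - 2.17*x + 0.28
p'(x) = -4.38*x - 2.17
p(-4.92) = -42.06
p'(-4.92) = 19.38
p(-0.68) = 0.74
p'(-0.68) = 0.81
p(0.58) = -1.72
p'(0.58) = -4.71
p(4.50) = -53.83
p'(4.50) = -21.88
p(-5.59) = -56.02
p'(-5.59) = 22.31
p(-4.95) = -42.64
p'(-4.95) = 19.51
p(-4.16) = -28.59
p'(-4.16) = 16.05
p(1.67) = -9.45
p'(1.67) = -9.48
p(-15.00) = -459.92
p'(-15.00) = 63.53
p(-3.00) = -12.92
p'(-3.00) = 10.97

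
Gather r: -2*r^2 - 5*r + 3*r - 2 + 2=-2*r^2 - 2*r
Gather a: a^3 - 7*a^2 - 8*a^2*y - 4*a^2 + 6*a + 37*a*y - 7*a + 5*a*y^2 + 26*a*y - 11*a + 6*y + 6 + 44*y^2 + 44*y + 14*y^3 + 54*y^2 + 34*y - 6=a^3 + a^2*(-8*y - 11) + a*(5*y^2 + 63*y - 12) + 14*y^3 + 98*y^2 + 84*y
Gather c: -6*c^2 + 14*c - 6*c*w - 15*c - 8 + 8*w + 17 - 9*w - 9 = -6*c^2 + c*(-6*w - 1) - w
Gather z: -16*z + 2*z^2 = 2*z^2 - 16*z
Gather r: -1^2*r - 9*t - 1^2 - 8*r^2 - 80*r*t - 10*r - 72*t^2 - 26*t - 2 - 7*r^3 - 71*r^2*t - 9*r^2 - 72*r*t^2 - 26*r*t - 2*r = -7*r^3 + r^2*(-71*t - 17) + r*(-72*t^2 - 106*t - 13) - 72*t^2 - 35*t - 3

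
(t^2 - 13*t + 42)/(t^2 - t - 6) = (-t^2 + 13*t - 42)/(-t^2 + t + 6)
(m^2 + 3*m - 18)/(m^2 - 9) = (m + 6)/(m + 3)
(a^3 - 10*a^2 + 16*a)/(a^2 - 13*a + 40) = a*(a - 2)/(a - 5)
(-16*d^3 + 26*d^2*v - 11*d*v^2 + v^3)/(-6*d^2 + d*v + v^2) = (8*d^2 - 9*d*v + v^2)/(3*d + v)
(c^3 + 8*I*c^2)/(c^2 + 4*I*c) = c*(c + 8*I)/(c + 4*I)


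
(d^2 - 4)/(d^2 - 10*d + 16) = (d + 2)/(d - 8)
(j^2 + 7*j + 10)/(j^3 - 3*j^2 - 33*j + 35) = (j + 2)/(j^2 - 8*j + 7)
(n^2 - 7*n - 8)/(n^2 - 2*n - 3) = (n - 8)/(n - 3)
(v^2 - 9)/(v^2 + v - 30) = (v^2 - 9)/(v^2 + v - 30)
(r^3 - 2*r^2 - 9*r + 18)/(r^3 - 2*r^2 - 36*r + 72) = (r^2 - 9)/(r^2 - 36)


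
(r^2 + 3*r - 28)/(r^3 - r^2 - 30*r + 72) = (r + 7)/(r^2 + 3*r - 18)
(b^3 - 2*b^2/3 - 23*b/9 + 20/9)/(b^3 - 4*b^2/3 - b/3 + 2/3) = (3*b^2 + b - 20/3)/(3*b^2 - b - 2)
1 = 1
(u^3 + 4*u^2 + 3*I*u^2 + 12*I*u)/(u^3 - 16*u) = (u + 3*I)/(u - 4)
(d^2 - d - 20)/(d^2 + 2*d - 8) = (d - 5)/(d - 2)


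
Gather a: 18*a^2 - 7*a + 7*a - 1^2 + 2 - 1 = 18*a^2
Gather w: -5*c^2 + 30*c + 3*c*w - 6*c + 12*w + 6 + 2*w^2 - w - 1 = -5*c^2 + 24*c + 2*w^2 + w*(3*c + 11) + 5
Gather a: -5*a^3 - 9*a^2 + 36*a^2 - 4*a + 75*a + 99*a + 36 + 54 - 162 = -5*a^3 + 27*a^2 + 170*a - 72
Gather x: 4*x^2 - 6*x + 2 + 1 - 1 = 4*x^2 - 6*x + 2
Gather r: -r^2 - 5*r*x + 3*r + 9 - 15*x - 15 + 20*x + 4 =-r^2 + r*(3 - 5*x) + 5*x - 2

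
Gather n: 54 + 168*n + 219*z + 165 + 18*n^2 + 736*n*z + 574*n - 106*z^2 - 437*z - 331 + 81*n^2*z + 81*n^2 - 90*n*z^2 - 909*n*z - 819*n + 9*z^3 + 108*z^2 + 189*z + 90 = n^2*(81*z + 99) + n*(-90*z^2 - 173*z - 77) + 9*z^3 + 2*z^2 - 29*z - 22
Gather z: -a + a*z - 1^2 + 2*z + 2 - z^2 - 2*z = a*z - a - z^2 + 1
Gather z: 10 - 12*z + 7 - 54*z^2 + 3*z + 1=-54*z^2 - 9*z + 18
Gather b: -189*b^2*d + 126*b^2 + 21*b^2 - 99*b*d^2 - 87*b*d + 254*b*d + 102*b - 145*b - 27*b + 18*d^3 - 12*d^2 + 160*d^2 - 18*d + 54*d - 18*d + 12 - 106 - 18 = b^2*(147 - 189*d) + b*(-99*d^2 + 167*d - 70) + 18*d^3 + 148*d^2 + 18*d - 112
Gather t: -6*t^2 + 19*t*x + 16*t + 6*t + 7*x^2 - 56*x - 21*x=-6*t^2 + t*(19*x + 22) + 7*x^2 - 77*x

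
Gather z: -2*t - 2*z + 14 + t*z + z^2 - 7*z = -2*t + z^2 + z*(t - 9) + 14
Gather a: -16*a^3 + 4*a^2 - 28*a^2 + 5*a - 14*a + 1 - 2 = -16*a^3 - 24*a^2 - 9*a - 1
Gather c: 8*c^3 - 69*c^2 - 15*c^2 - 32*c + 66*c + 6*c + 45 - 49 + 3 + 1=8*c^3 - 84*c^2 + 40*c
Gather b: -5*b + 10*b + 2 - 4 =5*b - 2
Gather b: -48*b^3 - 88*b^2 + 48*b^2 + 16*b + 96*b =-48*b^3 - 40*b^2 + 112*b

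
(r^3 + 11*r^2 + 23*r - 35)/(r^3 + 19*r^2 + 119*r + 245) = (r - 1)/(r + 7)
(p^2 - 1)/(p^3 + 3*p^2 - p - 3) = 1/(p + 3)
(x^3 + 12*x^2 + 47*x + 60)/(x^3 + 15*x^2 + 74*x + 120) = (x + 3)/(x + 6)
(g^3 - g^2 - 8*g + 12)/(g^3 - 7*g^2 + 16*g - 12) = (g + 3)/(g - 3)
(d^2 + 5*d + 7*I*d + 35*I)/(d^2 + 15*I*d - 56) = (d + 5)/(d + 8*I)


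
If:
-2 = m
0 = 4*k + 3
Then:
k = -3/4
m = -2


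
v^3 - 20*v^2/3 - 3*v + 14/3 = (v - 7)*(v - 2/3)*(v + 1)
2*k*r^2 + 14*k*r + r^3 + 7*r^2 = r*(2*k + r)*(r + 7)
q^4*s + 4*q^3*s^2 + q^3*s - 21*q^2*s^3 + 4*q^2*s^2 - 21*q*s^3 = q*(q - 3*s)*(q + 7*s)*(q*s + s)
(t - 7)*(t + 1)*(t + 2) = t^3 - 4*t^2 - 19*t - 14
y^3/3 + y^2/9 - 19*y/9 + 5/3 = (y/3 + 1)*(y - 5/3)*(y - 1)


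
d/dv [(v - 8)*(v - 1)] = 2*v - 9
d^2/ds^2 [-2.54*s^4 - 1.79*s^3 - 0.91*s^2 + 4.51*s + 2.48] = -30.48*s^2 - 10.74*s - 1.82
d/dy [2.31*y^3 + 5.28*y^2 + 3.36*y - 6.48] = 6.93*y^2 + 10.56*y + 3.36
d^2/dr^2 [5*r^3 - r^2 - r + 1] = 30*r - 2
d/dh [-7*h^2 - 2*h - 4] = -14*h - 2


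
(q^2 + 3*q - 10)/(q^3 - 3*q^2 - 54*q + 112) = (q + 5)/(q^2 - q - 56)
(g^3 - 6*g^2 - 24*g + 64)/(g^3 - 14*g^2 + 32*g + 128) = (g^2 + 2*g - 8)/(g^2 - 6*g - 16)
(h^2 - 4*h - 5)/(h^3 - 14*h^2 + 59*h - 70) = (h + 1)/(h^2 - 9*h + 14)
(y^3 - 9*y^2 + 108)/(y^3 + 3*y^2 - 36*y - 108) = (y - 6)/(y + 6)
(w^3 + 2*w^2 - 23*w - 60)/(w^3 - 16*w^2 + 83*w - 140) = (w^2 + 7*w + 12)/(w^2 - 11*w + 28)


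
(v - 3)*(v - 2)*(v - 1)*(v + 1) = v^4 - 5*v^3 + 5*v^2 + 5*v - 6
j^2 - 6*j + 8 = (j - 4)*(j - 2)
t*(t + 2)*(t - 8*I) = t^3 + 2*t^2 - 8*I*t^2 - 16*I*t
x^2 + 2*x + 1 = (x + 1)^2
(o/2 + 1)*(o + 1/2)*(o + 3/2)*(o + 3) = o^4/2 + 7*o^3/2 + 67*o^2/8 + 63*o/8 + 9/4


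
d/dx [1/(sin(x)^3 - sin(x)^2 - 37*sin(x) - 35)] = (-3*sin(x)^2 + 2*sin(x) + 37)*cos(x)/(-sin(x)^3 + sin(x)^2 + 37*sin(x) + 35)^2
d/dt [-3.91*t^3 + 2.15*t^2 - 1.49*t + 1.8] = -11.73*t^2 + 4.3*t - 1.49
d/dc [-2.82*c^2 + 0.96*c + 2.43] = 0.96 - 5.64*c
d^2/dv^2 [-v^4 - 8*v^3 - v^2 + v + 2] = -12*v^2 - 48*v - 2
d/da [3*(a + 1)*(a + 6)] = 6*a + 21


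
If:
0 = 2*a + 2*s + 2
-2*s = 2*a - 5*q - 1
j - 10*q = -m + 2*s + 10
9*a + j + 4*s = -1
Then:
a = -s - 1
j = 5*s + 8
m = -3*s - 4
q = -3/5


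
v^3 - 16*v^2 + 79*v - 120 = (v - 8)*(v - 5)*(v - 3)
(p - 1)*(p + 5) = p^2 + 4*p - 5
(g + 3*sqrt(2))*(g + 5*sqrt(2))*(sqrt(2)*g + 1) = sqrt(2)*g^3 + 17*g^2 + 38*sqrt(2)*g + 30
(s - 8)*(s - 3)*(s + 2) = s^3 - 9*s^2 + 2*s + 48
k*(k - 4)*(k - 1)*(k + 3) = k^4 - 2*k^3 - 11*k^2 + 12*k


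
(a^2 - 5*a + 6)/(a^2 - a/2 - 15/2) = 2*(a - 2)/(2*a + 5)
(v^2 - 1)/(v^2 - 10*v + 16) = (v^2 - 1)/(v^2 - 10*v + 16)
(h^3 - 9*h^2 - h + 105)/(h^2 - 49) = (h^2 - 2*h - 15)/(h + 7)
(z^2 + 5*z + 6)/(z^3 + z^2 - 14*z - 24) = 1/(z - 4)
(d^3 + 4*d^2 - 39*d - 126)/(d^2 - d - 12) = (d^2 + d - 42)/(d - 4)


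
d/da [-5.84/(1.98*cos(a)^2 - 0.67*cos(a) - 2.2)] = (3.9128 - 23.1264*cos(a))*sin(a)/(-1.98*cos(a)^2 + 0.67*cos(a) + 2.2)^2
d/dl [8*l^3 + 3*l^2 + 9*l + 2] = 24*l^2 + 6*l + 9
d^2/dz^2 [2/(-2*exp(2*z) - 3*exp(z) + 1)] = 2*(-2*(4*exp(z) + 3)^2*exp(z) + (8*exp(z) + 3)*(2*exp(2*z) + 3*exp(z) - 1))*exp(z)/(2*exp(2*z) + 3*exp(z) - 1)^3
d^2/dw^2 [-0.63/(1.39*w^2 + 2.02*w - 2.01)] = (2.434446*w^2 + 3.537828*w - 0.63*(2.78*w + 2.02)*(5.56*w + 4.04) - 3.520314)/(1.39*w^2 + 2.02*w - 2.01)^3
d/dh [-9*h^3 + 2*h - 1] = 2 - 27*h^2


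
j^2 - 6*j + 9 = (j - 3)^2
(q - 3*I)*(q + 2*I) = q^2 - I*q + 6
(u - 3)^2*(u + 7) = u^3 + u^2 - 33*u + 63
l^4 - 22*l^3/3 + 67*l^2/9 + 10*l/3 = l*(l - 6)*(l - 5/3)*(l + 1/3)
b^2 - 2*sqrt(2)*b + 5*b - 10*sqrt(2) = (b + 5)*(b - 2*sqrt(2))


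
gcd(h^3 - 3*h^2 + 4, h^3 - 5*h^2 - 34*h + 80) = h - 2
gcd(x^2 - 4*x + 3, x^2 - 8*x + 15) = x - 3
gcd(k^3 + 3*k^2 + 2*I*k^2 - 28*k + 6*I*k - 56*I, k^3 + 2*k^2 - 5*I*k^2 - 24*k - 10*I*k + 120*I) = k - 4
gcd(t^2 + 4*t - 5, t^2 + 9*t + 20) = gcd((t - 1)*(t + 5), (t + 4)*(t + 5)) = t + 5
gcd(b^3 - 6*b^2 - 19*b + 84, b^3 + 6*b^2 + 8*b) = b + 4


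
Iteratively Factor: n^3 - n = (n - 1)*(n^2 + n) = (n - 1)*(n + 1)*(n)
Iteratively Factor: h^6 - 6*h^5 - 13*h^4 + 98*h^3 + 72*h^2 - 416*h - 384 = (h - 4)*(h^5 - 2*h^4 - 21*h^3 + 14*h^2 + 128*h + 96) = (h - 4)^2*(h^4 + 2*h^3 - 13*h^2 - 38*h - 24) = (h - 4)^2*(h + 1)*(h^3 + h^2 - 14*h - 24) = (h - 4)^3*(h + 1)*(h^2 + 5*h + 6) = (h - 4)^3*(h + 1)*(h + 2)*(h + 3)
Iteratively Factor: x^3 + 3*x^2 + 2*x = (x + 1)*(x^2 + 2*x) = (x + 1)*(x + 2)*(x)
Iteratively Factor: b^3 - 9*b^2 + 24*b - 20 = (b - 5)*(b^2 - 4*b + 4) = (b - 5)*(b - 2)*(b - 2)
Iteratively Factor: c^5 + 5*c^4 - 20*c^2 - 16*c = (c + 4)*(c^4 + c^3 - 4*c^2 - 4*c) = c*(c + 4)*(c^3 + c^2 - 4*c - 4) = c*(c + 2)*(c + 4)*(c^2 - c - 2) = c*(c + 1)*(c + 2)*(c + 4)*(c - 2)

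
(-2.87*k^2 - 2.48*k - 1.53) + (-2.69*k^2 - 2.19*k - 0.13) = -5.56*k^2 - 4.67*k - 1.66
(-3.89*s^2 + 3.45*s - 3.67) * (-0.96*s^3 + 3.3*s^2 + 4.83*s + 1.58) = 3.7344*s^5 - 16.149*s^4 - 3.8805*s^3 - 1.5937*s^2 - 12.2751*s - 5.7986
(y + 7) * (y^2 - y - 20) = y^3 + 6*y^2 - 27*y - 140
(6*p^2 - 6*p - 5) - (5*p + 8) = 6*p^2 - 11*p - 13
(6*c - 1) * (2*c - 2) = 12*c^2 - 14*c + 2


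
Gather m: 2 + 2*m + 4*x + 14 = 2*m + 4*x + 16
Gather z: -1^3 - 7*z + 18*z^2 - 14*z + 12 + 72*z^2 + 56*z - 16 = 90*z^2 + 35*z - 5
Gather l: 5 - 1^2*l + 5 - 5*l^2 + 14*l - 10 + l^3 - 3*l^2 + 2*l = l^3 - 8*l^2 + 15*l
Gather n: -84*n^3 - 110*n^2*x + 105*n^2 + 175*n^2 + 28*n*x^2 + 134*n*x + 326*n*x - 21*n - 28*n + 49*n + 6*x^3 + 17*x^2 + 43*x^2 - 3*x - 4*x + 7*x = -84*n^3 + n^2*(280 - 110*x) + n*(28*x^2 + 460*x) + 6*x^3 + 60*x^2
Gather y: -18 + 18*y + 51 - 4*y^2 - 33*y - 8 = -4*y^2 - 15*y + 25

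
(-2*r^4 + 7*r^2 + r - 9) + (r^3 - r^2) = -2*r^4 + r^3 + 6*r^2 + r - 9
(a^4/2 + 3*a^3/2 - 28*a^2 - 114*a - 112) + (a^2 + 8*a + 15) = a^4/2 + 3*a^3/2 - 27*a^2 - 106*a - 97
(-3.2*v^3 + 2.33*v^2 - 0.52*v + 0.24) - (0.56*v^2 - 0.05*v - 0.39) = -3.2*v^3 + 1.77*v^2 - 0.47*v + 0.63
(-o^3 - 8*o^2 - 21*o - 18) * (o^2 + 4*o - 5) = -o^5 - 12*o^4 - 48*o^3 - 62*o^2 + 33*o + 90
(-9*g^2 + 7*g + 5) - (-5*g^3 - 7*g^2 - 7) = 5*g^3 - 2*g^2 + 7*g + 12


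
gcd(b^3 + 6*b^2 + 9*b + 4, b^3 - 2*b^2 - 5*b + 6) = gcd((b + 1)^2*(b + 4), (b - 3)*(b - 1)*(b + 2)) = 1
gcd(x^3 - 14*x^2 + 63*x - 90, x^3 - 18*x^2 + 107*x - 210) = x^2 - 11*x + 30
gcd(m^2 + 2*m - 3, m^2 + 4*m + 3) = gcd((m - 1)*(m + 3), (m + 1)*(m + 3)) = m + 3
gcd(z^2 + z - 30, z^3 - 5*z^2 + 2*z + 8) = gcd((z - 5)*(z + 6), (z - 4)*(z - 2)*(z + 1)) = 1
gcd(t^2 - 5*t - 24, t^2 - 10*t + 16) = t - 8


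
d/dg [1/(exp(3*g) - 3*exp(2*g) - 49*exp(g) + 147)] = (-3*exp(2*g) + 6*exp(g) + 49)*exp(g)/(exp(3*g) - 3*exp(2*g) - 49*exp(g) + 147)^2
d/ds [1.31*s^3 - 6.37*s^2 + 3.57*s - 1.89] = 3.93*s^2 - 12.74*s + 3.57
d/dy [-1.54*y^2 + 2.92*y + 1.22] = 2.92 - 3.08*y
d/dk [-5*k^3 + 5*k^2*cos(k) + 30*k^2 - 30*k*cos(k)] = -5*k^2*sin(k) - 15*k^2 + 30*k*sin(k) + 10*k*cos(k) + 60*k - 30*cos(k)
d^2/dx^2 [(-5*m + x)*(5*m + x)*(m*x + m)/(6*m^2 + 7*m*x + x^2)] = m^2*(2100*m^4 + 1116*m^3*x - 2078*m^3 + 252*m^2*x^2 - 1050*m^2*x + 36*m*x^3 - 186*m*x^2 - 14*x^3)/(216*m^6 + 756*m^5*x + 990*m^4*x^2 + 595*m^3*x^3 + 165*m^2*x^4 + 21*m*x^5 + x^6)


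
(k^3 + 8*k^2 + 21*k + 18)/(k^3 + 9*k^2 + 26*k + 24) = (k + 3)/(k + 4)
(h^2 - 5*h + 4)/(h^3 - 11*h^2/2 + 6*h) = 2*(h - 1)/(h*(2*h - 3))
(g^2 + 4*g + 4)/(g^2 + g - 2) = (g + 2)/(g - 1)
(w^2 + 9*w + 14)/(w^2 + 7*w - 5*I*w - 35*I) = (w + 2)/(w - 5*I)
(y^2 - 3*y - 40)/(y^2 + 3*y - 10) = (y - 8)/(y - 2)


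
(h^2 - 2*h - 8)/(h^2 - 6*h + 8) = (h + 2)/(h - 2)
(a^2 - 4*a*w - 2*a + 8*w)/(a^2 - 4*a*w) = (a - 2)/a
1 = 1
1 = 1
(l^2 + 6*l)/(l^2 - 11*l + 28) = l*(l + 6)/(l^2 - 11*l + 28)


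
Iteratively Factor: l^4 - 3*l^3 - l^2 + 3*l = (l + 1)*(l^3 - 4*l^2 + 3*l) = l*(l + 1)*(l^2 - 4*l + 3) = l*(l - 1)*(l + 1)*(l - 3)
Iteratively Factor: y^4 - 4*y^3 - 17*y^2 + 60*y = (y - 3)*(y^3 - y^2 - 20*y) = (y - 3)*(y + 4)*(y^2 - 5*y) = y*(y - 3)*(y + 4)*(y - 5)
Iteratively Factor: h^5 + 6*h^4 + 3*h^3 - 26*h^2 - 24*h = (h - 2)*(h^4 + 8*h^3 + 19*h^2 + 12*h) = (h - 2)*(h + 3)*(h^3 + 5*h^2 + 4*h) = (h - 2)*(h + 3)*(h + 4)*(h^2 + h) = (h - 2)*(h + 1)*(h + 3)*(h + 4)*(h)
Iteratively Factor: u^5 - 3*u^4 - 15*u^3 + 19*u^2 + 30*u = (u + 1)*(u^4 - 4*u^3 - 11*u^2 + 30*u) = u*(u + 1)*(u^3 - 4*u^2 - 11*u + 30) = u*(u - 2)*(u + 1)*(u^2 - 2*u - 15) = u*(u - 5)*(u - 2)*(u + 1)*(u + 3)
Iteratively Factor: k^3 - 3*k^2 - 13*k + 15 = (k + 3)*(k^2 - 6*k + 5) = (k - 5)*(k + 3)*(k - 1)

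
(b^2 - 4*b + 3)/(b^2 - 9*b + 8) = (b - 3)/(b - 8)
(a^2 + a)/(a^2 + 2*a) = (a + 1)/(a + 2)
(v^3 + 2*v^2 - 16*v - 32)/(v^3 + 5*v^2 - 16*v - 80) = (v + 2)/(v + 5)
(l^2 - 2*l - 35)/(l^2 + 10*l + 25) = (l - 7)/(l + 5)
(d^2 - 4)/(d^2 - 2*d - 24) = (4 - d^2)/(-d^2 + 2*d + 24)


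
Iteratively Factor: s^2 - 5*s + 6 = (s - 2)*(s - 3)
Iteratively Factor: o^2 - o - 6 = (o + 2)*(o - 3)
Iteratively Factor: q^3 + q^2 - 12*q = (q + 4)*(q^2 - 3*q) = (q - 3)*(q + 4)*(q)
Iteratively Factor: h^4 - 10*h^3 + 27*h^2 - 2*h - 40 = (h - 5)*(h^3 - 5*h^2 + 2*h + 8) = (h - 5)*(h - 4)*(h^2 - h - 2) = (h - 5)*(h - 4)*(h - 2)*(h + 1)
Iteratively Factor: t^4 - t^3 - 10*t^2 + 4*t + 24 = (t + 2)*(t^3 - 3*t^2 - 4*t + 12) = (t + 2)^2*(t^2 - 5*t + 6) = (t - 3)*(t + 2)^2*(t - 2)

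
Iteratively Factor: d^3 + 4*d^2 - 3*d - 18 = (d + 3)*(d^2 + d - 6) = (d + 3)^2*(d - 2)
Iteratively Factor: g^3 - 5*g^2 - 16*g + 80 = (g - 4)*(g^2 - g - 20) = (g - 4)*(g + 4)*(g - 5)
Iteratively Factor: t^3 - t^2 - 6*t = (t)*(t^2 - t - 6) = t*(t - 3)*(t + 2)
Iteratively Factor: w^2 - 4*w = (w)*(w - 4)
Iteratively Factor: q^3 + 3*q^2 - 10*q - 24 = (q + 4)*(q^2 - q - 6) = (q - 3)*(q + 4)*(q + 2)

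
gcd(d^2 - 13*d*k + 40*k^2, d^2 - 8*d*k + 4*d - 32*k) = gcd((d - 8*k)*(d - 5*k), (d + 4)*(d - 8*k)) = d - 8*k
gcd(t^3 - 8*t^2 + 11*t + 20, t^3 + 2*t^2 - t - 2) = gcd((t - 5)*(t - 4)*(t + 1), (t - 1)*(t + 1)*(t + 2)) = t + 1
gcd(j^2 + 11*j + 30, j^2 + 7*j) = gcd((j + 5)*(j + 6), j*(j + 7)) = 1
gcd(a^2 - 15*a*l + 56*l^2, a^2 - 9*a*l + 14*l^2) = a - 7*l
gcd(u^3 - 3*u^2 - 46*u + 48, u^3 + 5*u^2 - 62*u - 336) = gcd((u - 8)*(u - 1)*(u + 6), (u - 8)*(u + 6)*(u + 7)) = u^2 - 2*u - 48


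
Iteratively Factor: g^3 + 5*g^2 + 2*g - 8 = (g + 4)*(g^2 + g - 2) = (g + 2)*(g + 4)*(g - 1)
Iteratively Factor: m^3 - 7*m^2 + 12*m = (m - 4)*(m^2 - 3*m) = (m - 4)*(m - 3)*(m)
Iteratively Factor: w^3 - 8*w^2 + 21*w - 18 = (w - 2)*(w^2 - 6*w + 9) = (w - 3)*(w - 2)*(w - 3)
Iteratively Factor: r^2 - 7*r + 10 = (r - 5)*(r - 2)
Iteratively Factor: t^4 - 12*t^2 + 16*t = (t + 4)*(t^3 - 4*t^2 + 4*t) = t*(t + 4)*(t^2 - 4*t + 4) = t*(t - 2)*(t + 4)*(t - 2)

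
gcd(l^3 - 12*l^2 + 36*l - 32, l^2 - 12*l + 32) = l - 8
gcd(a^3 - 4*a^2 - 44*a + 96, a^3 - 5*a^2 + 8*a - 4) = a - 2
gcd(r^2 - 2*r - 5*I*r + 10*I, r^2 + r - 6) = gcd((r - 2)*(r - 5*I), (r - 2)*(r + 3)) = r - 2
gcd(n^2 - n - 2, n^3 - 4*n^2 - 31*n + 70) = n - 2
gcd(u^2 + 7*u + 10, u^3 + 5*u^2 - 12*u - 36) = u + 2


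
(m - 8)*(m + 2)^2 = m^3 - 4*m^2 - 28*m - 32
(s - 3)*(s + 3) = s^2 - 9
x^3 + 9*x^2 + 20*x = x*(x + 4)*(x + 5)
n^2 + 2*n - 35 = (n - 5)*(n + 7)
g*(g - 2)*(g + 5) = g^3 + 3*g^2 - 10*g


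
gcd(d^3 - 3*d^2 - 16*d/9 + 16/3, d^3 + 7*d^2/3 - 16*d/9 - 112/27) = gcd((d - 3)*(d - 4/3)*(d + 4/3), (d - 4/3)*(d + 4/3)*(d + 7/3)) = d^2 - 16/9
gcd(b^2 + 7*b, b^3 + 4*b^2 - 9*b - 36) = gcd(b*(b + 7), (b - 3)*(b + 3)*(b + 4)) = 1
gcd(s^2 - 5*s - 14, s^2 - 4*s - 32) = 1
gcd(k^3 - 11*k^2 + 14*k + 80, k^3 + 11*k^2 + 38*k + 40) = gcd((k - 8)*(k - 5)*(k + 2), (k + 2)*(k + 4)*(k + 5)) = k + 2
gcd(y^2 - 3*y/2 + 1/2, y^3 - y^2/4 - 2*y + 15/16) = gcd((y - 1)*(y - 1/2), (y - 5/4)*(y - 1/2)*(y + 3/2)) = y - 1/2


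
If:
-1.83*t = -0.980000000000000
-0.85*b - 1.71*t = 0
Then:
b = -1.08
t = 0.54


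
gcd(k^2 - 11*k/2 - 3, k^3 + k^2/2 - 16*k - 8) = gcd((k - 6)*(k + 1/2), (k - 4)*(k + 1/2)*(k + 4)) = k + 1/2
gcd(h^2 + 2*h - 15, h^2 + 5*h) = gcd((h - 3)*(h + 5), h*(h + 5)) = h + 5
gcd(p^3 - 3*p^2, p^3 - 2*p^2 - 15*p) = p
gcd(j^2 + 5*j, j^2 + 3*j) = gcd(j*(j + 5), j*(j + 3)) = j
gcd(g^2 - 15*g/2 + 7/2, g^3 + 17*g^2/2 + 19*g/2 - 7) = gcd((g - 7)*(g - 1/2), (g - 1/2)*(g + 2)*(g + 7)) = g - 1/2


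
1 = 1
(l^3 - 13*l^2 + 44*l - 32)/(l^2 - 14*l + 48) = (l^2 - 5*l + 4)/(l - 6)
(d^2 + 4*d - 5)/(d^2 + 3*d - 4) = (d + 5)/(d + 4)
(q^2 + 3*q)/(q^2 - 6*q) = (q + 3)/(q - 6)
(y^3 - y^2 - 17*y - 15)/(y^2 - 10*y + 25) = (y^2 + 4*y + 3)/(y - 5)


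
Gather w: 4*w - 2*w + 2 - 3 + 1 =2*w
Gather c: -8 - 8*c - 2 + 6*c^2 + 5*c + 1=6*c^2 - 3*c - 9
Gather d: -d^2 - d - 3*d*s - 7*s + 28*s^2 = -d^2 + d*(-3*s - 1) + 28*s^2 - 7*s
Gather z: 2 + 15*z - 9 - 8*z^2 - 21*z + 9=-8*z^2 - 6*z + 2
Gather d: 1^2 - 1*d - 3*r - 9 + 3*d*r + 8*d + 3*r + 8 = d*(3*r + 7)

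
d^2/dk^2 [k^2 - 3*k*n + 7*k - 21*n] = 2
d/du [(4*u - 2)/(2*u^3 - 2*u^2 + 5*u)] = 2*(-8*u^3 + 10*u^2 - 4*u + 5)/(u^2*(4*u^4 - 8*u^3 + 24*u^2 - 20*u + 25))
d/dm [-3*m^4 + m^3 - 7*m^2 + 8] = m*(-12*m^2 + 3*m - 14)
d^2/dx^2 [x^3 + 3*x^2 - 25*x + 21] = 6*x + 6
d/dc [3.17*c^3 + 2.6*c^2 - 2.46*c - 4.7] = 9.51*c^2 + 5.2*c - 2.46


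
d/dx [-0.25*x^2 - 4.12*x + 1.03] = -0.5*x - 4.12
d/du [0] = 0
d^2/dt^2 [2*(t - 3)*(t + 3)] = 4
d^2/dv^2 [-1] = 0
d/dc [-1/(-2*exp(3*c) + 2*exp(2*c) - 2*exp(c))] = (-3*exp(2*c) + 2*exp(c) - 1)*exp(-c)/(2*(exp(2*c) - exp(c) + 1)^2)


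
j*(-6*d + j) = -6*d*j + j^2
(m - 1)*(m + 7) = m^2 + 6*m - 7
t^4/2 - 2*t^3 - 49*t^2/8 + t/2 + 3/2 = (t/2 + 1)*(t - 6)*(t - 1/2)*(t + 1/2)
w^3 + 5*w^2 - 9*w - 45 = (w - 3)*(w + 3)*(w + 5)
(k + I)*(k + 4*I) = k^2 + 5*I*k - 4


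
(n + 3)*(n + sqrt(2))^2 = n^3 + 2*sqrt(2)*n^2 + 3*n^2 + 2*n + 6*sqrt(2)*n + 6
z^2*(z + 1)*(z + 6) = z^4 + 7*z^3 + 6*z^2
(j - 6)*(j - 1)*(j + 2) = j^3 - 5*j^2 - 8*j + 12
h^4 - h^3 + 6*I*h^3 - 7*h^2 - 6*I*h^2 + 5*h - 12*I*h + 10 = (h - 2)*(h + 1)*(h + I)*(h + 5*I)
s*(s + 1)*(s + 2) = s^3 + 3*s^2 + 2*s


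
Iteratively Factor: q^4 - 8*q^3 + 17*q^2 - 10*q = (q - 2)*(q^3 - 6*q^2 + 5*q) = (q - 5)*(q - 2)*(q^2 - q) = q*(q - 5)*(q - 2)*(q - 1)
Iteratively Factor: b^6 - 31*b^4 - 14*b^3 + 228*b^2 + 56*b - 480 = (b - 5)*(b^5 + 5*b^4 - 6*b^3 - 44*b^2 + 8*b + 96) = (b - 5)*(b - 2)*(b^4 + 7*b^3 + 8*b^2 - 28*b - 48) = (b - 5)*(b - 2)*(b + 2)*(b^3 + 5*b^2 - 2*b - 24) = (b - 5)*(b - 2)^2*(b + 2)*(b^2 + 7*b + 12) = (b - 5)*(b - 2)^2*(b + 2)*(b + 3)*(b + 4)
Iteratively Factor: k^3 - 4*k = (k + 2)*(k^2 - 2*k) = (k - 2)*(k + 2)*(k)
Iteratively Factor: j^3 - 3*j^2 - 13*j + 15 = (j - 5)*(j^2 + 2*j - 3) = (j - 5)*(j - 1)*(j + 3)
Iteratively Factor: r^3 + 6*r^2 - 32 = (r + 4)*(r^2 + 2*r - 8) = (r + 4)^2*(r - 2)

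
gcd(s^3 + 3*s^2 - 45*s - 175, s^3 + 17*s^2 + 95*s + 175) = s^2 + 10*s + 25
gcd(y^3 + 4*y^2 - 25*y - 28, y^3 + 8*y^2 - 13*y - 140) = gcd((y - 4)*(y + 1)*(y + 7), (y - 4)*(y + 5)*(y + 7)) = y^2 + 3*y - 28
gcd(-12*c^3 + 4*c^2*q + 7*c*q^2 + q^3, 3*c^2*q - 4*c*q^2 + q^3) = -c + q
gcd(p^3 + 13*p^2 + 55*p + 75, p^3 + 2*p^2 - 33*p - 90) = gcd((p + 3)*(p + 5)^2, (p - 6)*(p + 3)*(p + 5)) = p^2 + 8*p + 15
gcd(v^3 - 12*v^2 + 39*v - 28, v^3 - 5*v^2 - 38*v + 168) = v^2 - 11*v + 28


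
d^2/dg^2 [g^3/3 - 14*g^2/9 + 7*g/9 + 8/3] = 2*g - 28/9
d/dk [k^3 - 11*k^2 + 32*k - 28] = 3*k^2 - 22*k + 32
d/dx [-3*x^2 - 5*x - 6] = -6*x - 5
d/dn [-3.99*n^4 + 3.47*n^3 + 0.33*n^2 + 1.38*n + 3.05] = -15.96*n^3 + 10.41*n^2 + 0.66*n + 1.38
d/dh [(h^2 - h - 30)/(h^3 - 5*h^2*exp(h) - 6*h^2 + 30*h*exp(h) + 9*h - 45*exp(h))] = ((2*h - 1)*(h^3 - 5*h^2*exp(h) - 6*h^2 + 30*h*exp(h) + 9*h - 45*exp(h)) - (-h^2 + h + 30)*(5*h^2*exp(h) - 3*h^2 - 20*h*exp(h) + 12*h + 15*exp(h) - 9))/(h^3 - 5*h^2*exp(h) - 6*h^2 + 30*h*exp(h) + 9*h - 45*exp(h))^2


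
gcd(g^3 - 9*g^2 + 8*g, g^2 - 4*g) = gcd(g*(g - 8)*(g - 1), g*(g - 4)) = g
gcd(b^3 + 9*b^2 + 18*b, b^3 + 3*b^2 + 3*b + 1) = 1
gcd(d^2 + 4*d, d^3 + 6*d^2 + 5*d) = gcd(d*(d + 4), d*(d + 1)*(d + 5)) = d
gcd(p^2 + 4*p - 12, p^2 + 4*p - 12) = p^2 + 4*p - 12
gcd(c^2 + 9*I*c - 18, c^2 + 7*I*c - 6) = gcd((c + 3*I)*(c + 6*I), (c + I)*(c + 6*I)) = c + 6*I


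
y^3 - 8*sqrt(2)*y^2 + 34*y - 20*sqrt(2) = (y - 5*sqrt(2))*(y - 2*sqrt(2))*(y - sqrt(2))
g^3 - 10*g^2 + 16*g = g*(g - 8)*(g - 2)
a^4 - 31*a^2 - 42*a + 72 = (a - 6)*(a - 1)*(a + 3)*(a + 4)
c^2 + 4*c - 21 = (c - 3)*(c + 7)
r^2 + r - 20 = (r - 4)*(r + 5)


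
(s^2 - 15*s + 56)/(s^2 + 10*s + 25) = (s^2 - 15*s + 56)/(s^2 + 10*s + 25)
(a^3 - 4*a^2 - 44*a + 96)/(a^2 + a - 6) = (a^2 - 2*a - 48)/(a + 3)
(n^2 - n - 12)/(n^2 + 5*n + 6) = (n - 4)/(n + 2)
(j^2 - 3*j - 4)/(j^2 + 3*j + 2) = (j - 4)/(j + 2)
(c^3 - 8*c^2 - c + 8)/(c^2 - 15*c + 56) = (c^2 - 1)/(c - 7)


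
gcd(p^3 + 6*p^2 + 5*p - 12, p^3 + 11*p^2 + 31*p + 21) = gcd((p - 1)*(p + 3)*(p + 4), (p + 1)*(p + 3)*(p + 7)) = p + 3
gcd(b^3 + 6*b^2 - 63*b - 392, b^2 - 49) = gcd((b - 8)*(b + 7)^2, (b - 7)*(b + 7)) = b + 7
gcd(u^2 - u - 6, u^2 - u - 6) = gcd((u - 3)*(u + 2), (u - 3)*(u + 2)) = u^2 - u - 6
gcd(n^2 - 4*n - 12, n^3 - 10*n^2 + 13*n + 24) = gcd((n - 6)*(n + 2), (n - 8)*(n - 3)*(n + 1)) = 1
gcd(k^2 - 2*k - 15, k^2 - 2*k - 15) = k^2 - 2*k - 15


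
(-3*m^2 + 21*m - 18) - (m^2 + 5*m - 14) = -4*m^2 + 16*m - 4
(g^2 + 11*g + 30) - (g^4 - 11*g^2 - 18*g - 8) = -g^4 + 12*g^2 + 29*g + 38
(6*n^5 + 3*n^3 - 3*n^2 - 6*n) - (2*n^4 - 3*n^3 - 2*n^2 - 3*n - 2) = 6*n^5 - 2*n^4 + 6*n^3 - n^2 - 3*n + 2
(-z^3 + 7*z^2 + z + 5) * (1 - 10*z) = 10*z^4 - 71*z^3 - 3*z^2 - 49*z + 5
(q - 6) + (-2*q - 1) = -q - 7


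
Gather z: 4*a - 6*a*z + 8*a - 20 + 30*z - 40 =12*a + z*(30 - 6*a) - 60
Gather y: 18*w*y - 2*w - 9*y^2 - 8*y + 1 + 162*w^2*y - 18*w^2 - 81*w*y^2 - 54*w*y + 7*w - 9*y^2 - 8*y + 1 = -18*w^2 + 5*w + y^2*(-81*w - 18) + y*(162*w^2 - 36*w - 16) + 2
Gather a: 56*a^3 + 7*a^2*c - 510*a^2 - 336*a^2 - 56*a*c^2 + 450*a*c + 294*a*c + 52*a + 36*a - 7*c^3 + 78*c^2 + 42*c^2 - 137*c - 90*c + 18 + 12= 56*a^3 + a^2*(7*c - 846) + a*(-56*c^2 + 744*c + 88) - 7*c^3 + 120*c^2 - 227*c + 30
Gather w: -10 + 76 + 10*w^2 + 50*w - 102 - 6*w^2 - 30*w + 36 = 4*w^2 + 20*w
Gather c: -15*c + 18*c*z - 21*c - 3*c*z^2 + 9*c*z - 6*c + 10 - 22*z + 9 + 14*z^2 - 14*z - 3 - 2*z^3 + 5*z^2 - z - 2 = c*(-3*z^2 + 27*z - 42) - 2*z^3 + 19*z^2 - 37*z + 14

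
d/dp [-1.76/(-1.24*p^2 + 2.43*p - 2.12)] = (4.2768 - 4.3648*p)/(1.24*p^2 - 2.43*p + 2.12)^2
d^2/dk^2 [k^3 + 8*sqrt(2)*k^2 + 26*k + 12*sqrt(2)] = 6*k + 16*sqrt(2)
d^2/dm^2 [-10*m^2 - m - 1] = -20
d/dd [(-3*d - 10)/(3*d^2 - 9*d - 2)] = 3*(3*d^2 + 20*d - 28)/(9*d^4 - 54*d^3 + 69*d^2 + 36*d + 4)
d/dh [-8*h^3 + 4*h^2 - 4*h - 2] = -24*h^2 + 8*h - 4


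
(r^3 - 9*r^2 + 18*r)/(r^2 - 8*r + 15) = r*(r - 6)/(r - 5)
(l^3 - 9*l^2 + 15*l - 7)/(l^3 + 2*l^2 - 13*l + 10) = (l^2 - 8*l + 7)/(l^2 + 3*l - 10)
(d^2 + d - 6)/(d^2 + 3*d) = (d - 2)/d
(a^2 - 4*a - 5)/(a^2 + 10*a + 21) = (a^2 - 4*a - 5)/(a^2 + 10*a + 21)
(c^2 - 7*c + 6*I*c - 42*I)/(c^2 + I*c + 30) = (c - 7)/(c - 5*I)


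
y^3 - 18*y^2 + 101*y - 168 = (y - 8)*(y - 7)*(y - 3)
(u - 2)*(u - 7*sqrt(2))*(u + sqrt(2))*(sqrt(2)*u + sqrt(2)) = sqrt(2)*u^4 - 12*u^3 - sqrt(2)*u^3 - 16*sqrt(2)*u^2 + 12*u^2 + 14*sqrt(2)*u + 24*u + 28*sqrt(2)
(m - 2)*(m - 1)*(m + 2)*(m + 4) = m^4 + 3*m^3 - 8*m^2 - 12*m + 16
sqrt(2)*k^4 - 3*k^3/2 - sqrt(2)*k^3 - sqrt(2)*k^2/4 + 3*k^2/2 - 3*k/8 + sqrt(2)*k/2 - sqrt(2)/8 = (k - 1/2)^2*(k - sqrt(2))*(sqrt(2)*k + 1/2)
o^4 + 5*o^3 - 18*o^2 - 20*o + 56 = (o - 2)^2*(o + 2)*(o + 7)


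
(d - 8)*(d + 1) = d^2 - 7*d - 8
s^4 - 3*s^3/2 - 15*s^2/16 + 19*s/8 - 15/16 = (s - 1)^2*(s - 3/4)*(s + 5/4)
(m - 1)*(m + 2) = m^2 + m - 2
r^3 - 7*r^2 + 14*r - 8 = (r - 4)*(r - 2)*(r - 1)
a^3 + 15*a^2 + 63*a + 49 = (a + 1)*(a + 7)^2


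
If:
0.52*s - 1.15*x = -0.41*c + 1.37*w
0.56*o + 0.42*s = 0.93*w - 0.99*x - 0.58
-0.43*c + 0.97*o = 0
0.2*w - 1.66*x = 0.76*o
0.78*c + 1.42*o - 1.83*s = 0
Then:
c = 3.05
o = 1.35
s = 2.35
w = 2.11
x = -0.36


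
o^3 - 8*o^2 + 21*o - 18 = (o - 3)^2*(o - 2)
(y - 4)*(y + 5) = y^2 + y - 20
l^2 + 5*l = l*(l + 5)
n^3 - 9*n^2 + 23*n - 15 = (n - 5)*(n - 3)*(n - 1)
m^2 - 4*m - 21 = (m - 7)*(m + 3)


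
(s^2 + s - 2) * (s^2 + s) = s^4 + 2*s^3 - s^2 - 2*s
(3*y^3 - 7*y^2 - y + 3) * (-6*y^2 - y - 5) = -18*y^5 + 39*y^4 - 2*y^3 + 18*y^2 + 2*y - 15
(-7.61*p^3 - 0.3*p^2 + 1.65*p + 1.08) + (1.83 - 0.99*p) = -7.61*p^3 - 0.3*p^2 + 0.66*p + 2.91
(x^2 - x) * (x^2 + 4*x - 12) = x^4 + 3*x^3 - 16*x^2 + 12*x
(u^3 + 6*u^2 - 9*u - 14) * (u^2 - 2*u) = u^5 + 4*u^4 - 21*u^3 + 4*u^2 + 28*u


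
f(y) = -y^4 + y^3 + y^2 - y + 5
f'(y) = -4*y^3 + 3*y^2 + 2*y - 1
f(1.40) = 4.46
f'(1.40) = -3.30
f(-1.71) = -3.92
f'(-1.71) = 24.35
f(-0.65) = 5.62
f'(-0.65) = 0.07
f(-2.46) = -38.00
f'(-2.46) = 71.78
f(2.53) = -15.91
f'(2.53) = -41.51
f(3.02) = -44.54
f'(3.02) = -77.77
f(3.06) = -47.72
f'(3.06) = -81.40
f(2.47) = -13.52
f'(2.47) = -38.03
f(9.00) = -5755.00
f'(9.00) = -2656.00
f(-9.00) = -7195.00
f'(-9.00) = 3140.00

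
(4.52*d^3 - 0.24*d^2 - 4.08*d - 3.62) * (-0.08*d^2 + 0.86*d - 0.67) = -0.3616*d^5 + 3.9064*d^4 - 2.9084*d^3 - 3.0584*d^2 - 0.3796*d + 2.4254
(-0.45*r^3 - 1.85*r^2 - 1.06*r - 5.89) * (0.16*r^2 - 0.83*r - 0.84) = -0.072*r^5 + 0.0775*r^4 + 1.7439*r^3 + 1.4914*r^2 + 5.7791*r + 4.9476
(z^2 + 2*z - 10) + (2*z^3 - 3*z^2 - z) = 2*z^3 - 2*z^2 + z - 10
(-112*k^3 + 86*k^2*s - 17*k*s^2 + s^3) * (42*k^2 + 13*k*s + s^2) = -4704*k^5 + 2156*k^4*s + 292*k^3*s^2 - 93*k^2*s^3 - 4*k*s^4 + s^5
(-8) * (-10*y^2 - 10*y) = 80*y^2 + 80*y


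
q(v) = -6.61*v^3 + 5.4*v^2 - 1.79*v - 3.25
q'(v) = -19.83*v^2 + 10.8*v - 1.79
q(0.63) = -3.89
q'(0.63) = -2.86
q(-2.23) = 100.90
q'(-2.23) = -124.49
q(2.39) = -66.92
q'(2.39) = -89.25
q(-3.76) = 431.19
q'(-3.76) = -322.75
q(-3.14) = 260.25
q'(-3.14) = -231.22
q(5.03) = -716.84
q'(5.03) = -449.18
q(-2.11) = 86.66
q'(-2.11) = -112.86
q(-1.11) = 14.43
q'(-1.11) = -38.21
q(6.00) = -1247.35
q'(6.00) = -650.87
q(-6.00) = 1629.65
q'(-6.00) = -780.47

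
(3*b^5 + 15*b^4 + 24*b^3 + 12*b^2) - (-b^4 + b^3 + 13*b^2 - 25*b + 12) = 3*b^5 + 16*b^4 + 23*b^3 - b^2 + 25*b - 12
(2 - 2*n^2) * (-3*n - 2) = 6*n^3 + 4*n^2 - 6*n - 4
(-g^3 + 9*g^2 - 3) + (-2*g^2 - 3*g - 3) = -g^3 + 7*g^2 - 3*g - 6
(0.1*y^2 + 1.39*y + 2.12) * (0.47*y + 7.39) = 0.047*y^3 + 1.3923*y^2 + 11.2685*y + 15.6668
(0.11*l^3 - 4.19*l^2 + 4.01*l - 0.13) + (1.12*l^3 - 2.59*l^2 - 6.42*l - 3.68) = 1.23*l^3 - 6.78*l^2 - 2.41*l - 3.81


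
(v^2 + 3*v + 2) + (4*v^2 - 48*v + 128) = 5*v^2 - 45*v + 130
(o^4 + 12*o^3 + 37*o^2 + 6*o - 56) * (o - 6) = o^5 + 6*o^4 - 35*o^3 - 216*o^2 - 92*o + 336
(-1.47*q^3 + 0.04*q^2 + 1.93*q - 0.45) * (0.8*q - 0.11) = -1.176*q^4 + 0.1937*q^3 + 1.5396*q^2 - 0.5723*q + 0.0495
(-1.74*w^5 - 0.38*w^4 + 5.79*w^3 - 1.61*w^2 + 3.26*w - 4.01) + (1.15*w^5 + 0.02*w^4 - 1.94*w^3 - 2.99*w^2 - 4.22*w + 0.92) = -0.59*w^5 - 0.36*w^4 + 3.85*w^3 - 4.6*w^2 - 0.96*w - 3.09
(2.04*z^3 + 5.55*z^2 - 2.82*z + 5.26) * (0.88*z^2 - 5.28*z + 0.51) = 1.7952*z^5 - 5.8872*z^4 - 30.7452*z^3 + 22.3489*z^2 - 29.211*z + 2.6826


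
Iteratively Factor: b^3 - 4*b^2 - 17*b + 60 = (b - 5)*(b^2 + b - 12) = (b - 5)*(b + 4)*(b - 3)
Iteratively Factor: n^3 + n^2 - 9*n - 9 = (n - 3)*(n^2 + 4*n + 3) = (n - 3)*(n + 1)*(n + 3)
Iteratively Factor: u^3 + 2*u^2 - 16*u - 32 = (u + 2)*(u^2 - 16) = (u - 4)*(u + 2)*(u + 4)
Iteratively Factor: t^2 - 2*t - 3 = (t + 1)*(t - 3)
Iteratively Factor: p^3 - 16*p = (p - 4)*(p^2 + 4*p) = (p - 4)*(p + 4)*(p)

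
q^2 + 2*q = q*(q + 2)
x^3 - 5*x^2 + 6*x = x*(x - 3)*(x - 2)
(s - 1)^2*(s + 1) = s^3 - s^2 - s + 1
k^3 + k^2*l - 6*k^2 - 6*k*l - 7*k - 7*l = (k - 7)*(k + 1)*(k + l)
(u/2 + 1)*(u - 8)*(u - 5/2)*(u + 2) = u^4/2 - 13*u^3/4 - 9*u^2 + 19*u + 40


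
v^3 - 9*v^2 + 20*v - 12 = (v - 6)*(v - 2)*(v - 1)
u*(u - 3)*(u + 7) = u^3 + 4*u^2 - 21*u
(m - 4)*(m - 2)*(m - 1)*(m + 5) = m^4 - 2*m^3 - 21*m^2 + 62*m - 40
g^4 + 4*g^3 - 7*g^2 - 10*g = g*(g - 2)*(g + 1)*(g + 5)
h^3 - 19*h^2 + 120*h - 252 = (h - 7)*(h - 6)^2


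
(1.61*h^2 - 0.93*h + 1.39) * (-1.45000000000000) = -2.3345*h^2 + 1.3485*h - 2.0155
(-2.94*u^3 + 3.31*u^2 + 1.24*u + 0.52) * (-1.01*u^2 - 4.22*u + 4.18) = 2.9694*u^5 + 9.0637*u^4 - 27.5098*u^3 + 8.0778*u^2 + 2.9888*u + 2.1736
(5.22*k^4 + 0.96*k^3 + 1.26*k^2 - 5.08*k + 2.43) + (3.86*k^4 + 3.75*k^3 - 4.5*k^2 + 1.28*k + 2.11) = 9.08*k^4 + 4.71*k^3 - 3.24*k^2 - 3.8*k + 4.54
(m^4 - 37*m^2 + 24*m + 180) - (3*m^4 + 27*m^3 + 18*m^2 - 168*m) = -2*m^4 - 27*m^3 - 55*m^2 + 192*m + 180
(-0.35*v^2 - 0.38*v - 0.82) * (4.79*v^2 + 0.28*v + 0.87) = -1.6765*v^4 - 1.9182*v^3 - 4.3387*v^2 - 0.5602*v - 0.7134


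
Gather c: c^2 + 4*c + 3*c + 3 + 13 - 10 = c^2 + 7*c + 6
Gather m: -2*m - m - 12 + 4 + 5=-3*m - 3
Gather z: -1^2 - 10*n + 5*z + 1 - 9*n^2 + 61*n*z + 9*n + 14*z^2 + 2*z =-9*n^2 - n + 14*z^2 + z*(61*n + 7)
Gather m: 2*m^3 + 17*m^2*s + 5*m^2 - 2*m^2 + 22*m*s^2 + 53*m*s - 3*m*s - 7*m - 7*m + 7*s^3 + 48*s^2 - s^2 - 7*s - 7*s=2*m^3 + m^2*(17*s + 3) + m*(22*s^2 + 50*s - 14) + 7*s^3 + 47*s^2 - 14*s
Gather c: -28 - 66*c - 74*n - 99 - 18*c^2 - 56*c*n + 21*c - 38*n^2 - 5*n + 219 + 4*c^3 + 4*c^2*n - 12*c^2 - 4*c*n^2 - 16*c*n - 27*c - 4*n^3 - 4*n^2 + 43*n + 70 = 4*c^3 + c^2*(4*n - 30) + c*(-4*n^2 - 72*n - 72) - 4*n^3 - 42*n^2 - 36*n + 162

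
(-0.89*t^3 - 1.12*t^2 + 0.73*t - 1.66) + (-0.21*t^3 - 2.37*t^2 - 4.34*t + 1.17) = -1.1*t^3 - 3.49*t^2 - 3.61*t - 0.49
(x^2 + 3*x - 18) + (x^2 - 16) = 2*x^2 + 3*x - 34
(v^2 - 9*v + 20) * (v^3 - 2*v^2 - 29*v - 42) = v^5 - 11*v^4 + 9*v^3 + 179*v^2 - 202*v - 840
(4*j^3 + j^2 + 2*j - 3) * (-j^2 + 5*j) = -4*j^5 + 19*j^4 + 3*j^3 + 13*j^2 - 15*j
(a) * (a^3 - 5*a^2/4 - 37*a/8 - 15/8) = a^4 - 5*a^3/4 - 37*a^2/8 - 15*a/8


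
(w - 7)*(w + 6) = w^2 - w - 42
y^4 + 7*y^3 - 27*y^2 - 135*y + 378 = (y - 3)^2*(y + 6)*(y + 7)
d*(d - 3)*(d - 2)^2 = d^4 - 7*d^3 + 16*d^2 - 12*d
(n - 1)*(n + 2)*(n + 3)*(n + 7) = n^4 + 11*n^3 + 29*n^2 + n - 42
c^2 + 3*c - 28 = (c - 4)*(c + 7)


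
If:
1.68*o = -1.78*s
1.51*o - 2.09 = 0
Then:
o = 1.38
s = -1.31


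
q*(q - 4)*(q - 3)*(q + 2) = q^4 - 5*q^3 - 2*q^2 + 24*q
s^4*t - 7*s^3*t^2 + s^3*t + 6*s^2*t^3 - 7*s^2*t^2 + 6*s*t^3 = s*(s - 6*t)*(s - t)*(s*t + t)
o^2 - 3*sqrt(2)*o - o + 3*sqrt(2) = (o - 1)*(o - 3*sqrt(2))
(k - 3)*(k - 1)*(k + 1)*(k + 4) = k^4 + k^3 - 13*k^2 - k + 12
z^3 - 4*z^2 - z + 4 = (z - 4)*(z - 1)*(z + 1)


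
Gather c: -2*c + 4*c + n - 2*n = 2*c - n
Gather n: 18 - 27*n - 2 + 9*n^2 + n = 9*n^2 - 26*n + 16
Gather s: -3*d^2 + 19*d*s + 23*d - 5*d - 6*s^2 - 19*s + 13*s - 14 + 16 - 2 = -3*d^2 + 18*d - 6*s^2 + s*(19*d - 6)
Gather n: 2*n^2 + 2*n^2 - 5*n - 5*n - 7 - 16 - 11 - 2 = 4*n^2 - 10*n - 36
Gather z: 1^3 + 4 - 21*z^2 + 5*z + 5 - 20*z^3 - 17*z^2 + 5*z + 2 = -20*z^3 - 38*z^2 + 10*z + 12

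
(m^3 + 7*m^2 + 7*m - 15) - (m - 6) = m^3 + 7*m^2 + 6*m - 9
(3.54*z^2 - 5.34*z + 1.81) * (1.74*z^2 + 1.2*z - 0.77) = 6.1596*z^4 - 5.0436*z^3 - 5.9844*z^2 + 6.2838*z - 1.3937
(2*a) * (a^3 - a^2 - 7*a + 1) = 2*a^4 - 2*a^3 - 14*a^2 + 2*a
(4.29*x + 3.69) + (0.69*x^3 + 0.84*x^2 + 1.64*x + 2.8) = 0.69*x^3 + 0.84*x^2 + 5.93*x + 6.49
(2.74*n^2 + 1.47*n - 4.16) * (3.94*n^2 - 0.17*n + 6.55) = 10.7956*n^4 + 5.326*n^3 + 1.3067*n^2 + 10.3357*n - 27.248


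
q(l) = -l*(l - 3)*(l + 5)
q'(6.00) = -117.00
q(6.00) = -198.00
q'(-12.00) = -369.00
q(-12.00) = 1260.00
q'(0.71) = 10.65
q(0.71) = 9.28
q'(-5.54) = -54.91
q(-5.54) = 25.55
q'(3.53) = -36.50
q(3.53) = -15.96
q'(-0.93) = 16.13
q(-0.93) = -14.88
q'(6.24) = -126.77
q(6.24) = -227.25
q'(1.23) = 5.54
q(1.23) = 13.56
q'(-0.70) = 16.33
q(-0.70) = -11.14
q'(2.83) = -20.35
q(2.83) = 3.77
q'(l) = -l*(l - 3) - l*(l + 5) - (l - 3)*(l + 5)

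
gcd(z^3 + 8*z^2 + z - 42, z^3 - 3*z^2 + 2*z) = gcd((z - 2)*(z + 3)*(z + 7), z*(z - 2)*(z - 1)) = z - 2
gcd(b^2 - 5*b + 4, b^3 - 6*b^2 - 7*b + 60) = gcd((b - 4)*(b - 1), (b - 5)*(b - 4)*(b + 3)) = b - 4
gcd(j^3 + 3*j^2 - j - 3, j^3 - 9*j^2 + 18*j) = 1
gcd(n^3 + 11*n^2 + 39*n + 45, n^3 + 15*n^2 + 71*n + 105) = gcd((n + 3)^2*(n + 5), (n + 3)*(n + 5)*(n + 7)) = n^2 + 8*n + 15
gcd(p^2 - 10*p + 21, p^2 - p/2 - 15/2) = p - 3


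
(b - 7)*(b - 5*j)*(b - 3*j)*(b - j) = b^4 - 9*b^3*j - 7*b^3 + 23*b^2*j^2 + 63*b^2*j - 15*b*j^3 - 161*b*j^2 + 105*j^3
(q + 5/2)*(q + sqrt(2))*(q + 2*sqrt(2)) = q^3 + 5*q^2/2 + 3*sqrt(2)*q^2 + 4*q + 15*sqrt(2)*q/2 + 10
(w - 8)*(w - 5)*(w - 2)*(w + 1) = w^4 - 14*w^3 + 51*w^2 - 14*w - 80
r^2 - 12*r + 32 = (r - 8)*(r - 4)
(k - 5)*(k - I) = k^2 - 5*k - I*k + 5*I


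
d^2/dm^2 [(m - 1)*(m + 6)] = 2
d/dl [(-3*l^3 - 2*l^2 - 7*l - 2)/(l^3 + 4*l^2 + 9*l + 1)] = (-10*l^4 - 40*l^3 + 7*l^2 + 12*l + 11)/(l^6 + 8*l^5 + 34*l^4 + 74*l^3 + 89*l^2 + 18*l + 1)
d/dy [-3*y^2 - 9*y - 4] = -6*y - 9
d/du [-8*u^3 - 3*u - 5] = -24*u^2 - 3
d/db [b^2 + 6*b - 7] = 2*b + 6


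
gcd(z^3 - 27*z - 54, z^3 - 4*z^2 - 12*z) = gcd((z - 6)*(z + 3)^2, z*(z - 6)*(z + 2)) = z - 6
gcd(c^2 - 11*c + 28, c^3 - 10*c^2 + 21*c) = c - 7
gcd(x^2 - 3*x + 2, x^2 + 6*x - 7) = x - 1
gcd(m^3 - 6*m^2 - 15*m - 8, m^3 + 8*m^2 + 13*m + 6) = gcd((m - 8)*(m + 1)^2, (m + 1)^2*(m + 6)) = m^2 + 2*m + 1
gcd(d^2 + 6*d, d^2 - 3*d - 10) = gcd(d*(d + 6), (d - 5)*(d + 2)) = 1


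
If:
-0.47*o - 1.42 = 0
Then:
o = -3.02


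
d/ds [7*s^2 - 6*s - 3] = 14*s - 6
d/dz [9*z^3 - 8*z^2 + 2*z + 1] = 27*z^2 - 16*z + 2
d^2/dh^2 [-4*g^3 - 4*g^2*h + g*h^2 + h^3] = 2*g + 6*h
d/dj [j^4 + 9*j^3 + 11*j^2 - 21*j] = 4*j^3 + 27*j^2 + 22*j - 21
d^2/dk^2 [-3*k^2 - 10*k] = -6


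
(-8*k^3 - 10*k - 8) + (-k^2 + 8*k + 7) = -8*k^3 - k^2 - 2*k - 1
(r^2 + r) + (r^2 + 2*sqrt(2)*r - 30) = 2*r^2 + r + 2*sqrt(2)*r - 30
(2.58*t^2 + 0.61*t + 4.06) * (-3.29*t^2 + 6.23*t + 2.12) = -8.4882*t^4 + 14.0665*t^3 - 4.0875*t^2 + 26.587*t + 8.6072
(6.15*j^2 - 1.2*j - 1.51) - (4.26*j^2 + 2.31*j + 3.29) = 1.89*j^2 - 3.51*j - 4.8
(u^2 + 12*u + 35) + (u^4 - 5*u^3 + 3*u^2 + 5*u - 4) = u^4 - 5*u^3 + 4*u^2 + 17*u + 31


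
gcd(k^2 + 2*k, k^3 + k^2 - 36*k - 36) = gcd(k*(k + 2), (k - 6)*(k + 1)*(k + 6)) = 1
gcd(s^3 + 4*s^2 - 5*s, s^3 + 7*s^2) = s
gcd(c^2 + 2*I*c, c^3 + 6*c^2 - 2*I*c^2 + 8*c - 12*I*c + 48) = c + 2*I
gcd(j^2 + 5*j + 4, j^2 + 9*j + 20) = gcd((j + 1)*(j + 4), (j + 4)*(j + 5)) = j + 4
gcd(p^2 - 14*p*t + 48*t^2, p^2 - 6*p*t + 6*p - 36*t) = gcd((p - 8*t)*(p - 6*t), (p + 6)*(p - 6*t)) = p - 6*t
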